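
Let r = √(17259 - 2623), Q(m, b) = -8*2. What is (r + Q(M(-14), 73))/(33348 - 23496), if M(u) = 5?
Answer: -4/2463 + √3659/4926 ≈ 0.010656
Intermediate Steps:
Q(m, b) = -16
r = 2*√3659 (r = √14636 = 2*√3659 ≈ 120.98)
(r + Q(M(-14), 73))/(33348 - 23496) = (2*√3659 - 16)/(33348 - 23496) = (-16 + 2*√3659)/9852 = (-16 + 2*√3659)*(1/9852) = -4/2463 + √3659/4926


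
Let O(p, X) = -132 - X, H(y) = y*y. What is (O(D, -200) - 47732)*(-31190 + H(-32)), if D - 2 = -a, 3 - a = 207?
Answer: 1437832224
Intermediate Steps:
H(y) = y²
a = -204 (a = 3 - 1*207 = 3 - 207 = -204)
D = 206 (D = 2 - 1*(-204) = 2 + 204 = 206)
(O(D, -200) - 47732)*(-31190 + H(-32)) = ((-132 - 1*(-200)) - 47732)*(-31190 + (-32)²) = ((-132 + 200) - 47732)*(-31190 + 1024) = (68 - 47732)*(-30166) = -47664*(-30166) = 1437832224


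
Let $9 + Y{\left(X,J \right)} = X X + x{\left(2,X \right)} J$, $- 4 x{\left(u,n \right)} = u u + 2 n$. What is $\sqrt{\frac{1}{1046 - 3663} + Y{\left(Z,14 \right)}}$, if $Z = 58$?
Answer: $\frac{\sqrt{20100899598}}{2617} \approx 54.176$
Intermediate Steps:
$x{\left(u,n \right)} = - \frac{n}{2} - \frac{u^{2}}{4}$ ($x{\left(u,n \right)} = - \frac{u u + 2 n}{4} = - \frac{u^{2} + 2 n}{4} = - \frac{n}{2} - \frac{u^{2}}{4}$)
$Y{\left(X,J \right)} = -9 + X^{2} + J \left(-1 - \frac{X}{2}\right)$ ($Y{\left(X,J \right)} = -9 + \left(X X + \left(- \frac{X}{2} - \frac{2^{2}}{4}\right) J\right) = -9 + \left(X^{2} + \left(- \frac{X}{2} - 1\right) J\right) = -9 + \left(X^{2} + \left(-1 - \frac{X}{2}\right) J\right) = -9 + \left(X^{2} + J \left(-1 - \frac{X}{2}\right)\right) = -9 + X^{2} + J \left(-1 - \frac{X}{2}\right)$)
$\sqrt{\frac{1}{1046 - 3663} + Y{\left(Z,14 \right)}} = \sqrt{\frac{1}{1046 - 3663} - \left(23 - 3364 + 406\right)} = \sqrt{\frac{1}{-2617} - -2935} = \sqrt{- \frac{1}{2617} + 2935} = \sqrt{\frac{7680894}{2617}} = \frac{\sqrt{20100899598}}{2617}$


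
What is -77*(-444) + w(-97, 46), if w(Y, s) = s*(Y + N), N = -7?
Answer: 29404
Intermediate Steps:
w(Y, s) = s*(-7 + Y) (w(Y, s) = s*(Y - 7) = s*(-7 + Y))
-77*(-444) + w(-97, 46) = -77*(-444) + 46*(-7 - 97) = 34188 + 46*(-104) = 34188 - 4784 = 29404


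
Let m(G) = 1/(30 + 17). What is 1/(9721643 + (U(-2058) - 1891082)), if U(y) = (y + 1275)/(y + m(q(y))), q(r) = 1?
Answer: 96725/757411049526 ≈ 1.2770e-7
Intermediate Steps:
m(G) = 1/47
U(y) = (1275 + y)/(1/47 + y) (U(y) = (y + 1275)/(y + 1/47) = (1275 + y)/(1/47 + y))
1/(9721643 + (U(-2058) - 1891082)) = 1/(9721643 + (47*(1275 - 2058)/(1 + 47*(-2058)) - 1891082)) = 1/(9721643 + (47*(-783)/(1 - 96726) - 1891082)) = 1/(9721643 + (47*(-783)/(-96725) - 1891082)) = 1/(9721643 + (47*(-1/96725)*(-783) - 1891082)) = 1/(9721643 + (36801/96725 - 1891082)) = 1/(9721643 - 182914869649/96725) = 1/(757411049526/96725) = 96725/757411049526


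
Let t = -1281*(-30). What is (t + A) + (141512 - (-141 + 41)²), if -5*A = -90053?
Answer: 939763/5 ≈ 1.8795e+5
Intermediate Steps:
A = 90053/5 (A = -⅕*(-90053) = 90053/5 ≈ 18011.)
t = 38430
(t + A) + (141512 - (-141 + 41)²) = (38430 + 90053/5) + (141512 - (-141 + 41)²) = 282203/5 + (141512 - 1*(-100)²) = 282203/5 + (141512 - 1*10000) = 282203/5 + (141512 - 10000) = 282203/5 + 131512 = 939763/5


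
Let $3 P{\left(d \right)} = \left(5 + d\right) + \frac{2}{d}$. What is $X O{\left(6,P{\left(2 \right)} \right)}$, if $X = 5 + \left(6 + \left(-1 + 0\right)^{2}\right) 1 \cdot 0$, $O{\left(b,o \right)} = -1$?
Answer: $-5$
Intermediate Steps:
$P{\left(d \right)} = \frac{5}{3} + \frac{d}{3} + \frac{2}{3 d}$ ($P{\left(d \right)} = \frac{\left(5 + d\right) + \frac{2}{d}}{3} = \frac{5 + d + \frac{2}{d}}{3} = \frac{5}{3} + \frac{d}{3} + \frac{2}{3 d}$)
$X = 5$ ($X = 5 + \left(6 + \left(-1\right)^{2}\right) 1 \cdot 0 = 5 + \left(6 + 1\right) 1 \cdot 0 = 5 + 7 \cdot 1 \cdot 0 = 5 + 7 \cdot 0 = 5 + 0 = 5$)
$X O{\left(6,P{\left(2 \right)} \right)} = 5 \left(-1\right) = -5$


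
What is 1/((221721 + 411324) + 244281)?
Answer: 1/877326 ≈ 1.1398e-6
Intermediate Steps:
1/((221721 + 411324) + 244281) = 1/(633045 + 244281) = 1/877326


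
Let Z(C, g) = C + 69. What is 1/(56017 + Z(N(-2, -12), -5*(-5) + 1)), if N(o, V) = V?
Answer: 1/56074 ≈ 1.7834e-5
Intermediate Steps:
Z(C, g) = 69 + C
1/(56017 + Z(N(-2, -12), -5*(-5) + 1)) = 1/(56017 + (69 - 12)) = 1/(56017 + 57) = 1/56074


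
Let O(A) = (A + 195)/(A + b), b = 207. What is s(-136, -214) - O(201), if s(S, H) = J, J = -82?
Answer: -2821/34 ≈ -82.971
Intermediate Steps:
O(A) = (195 + A)/(207 + A) (O(A) = (A + 195)/(A + 207) = (195 + A)/(207 + A))
s(S, H) = -82
s(-136, -214) - O(201) = -82 - (195 + 201)/(207 + 201) = -82 - 396/408 = -82 - 1*33/34 = -82 - 33/34 = -2821/34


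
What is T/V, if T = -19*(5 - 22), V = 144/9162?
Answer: 164407/8 ≈ 20551.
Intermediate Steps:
V = 8/509 (V = 144*(1/9162) = 8/509 ≈ 0.015717)
T = 323 (T = -19*(-17) = 323)
T/V = 323/(8/509) = 323*(509/8) = 164407/8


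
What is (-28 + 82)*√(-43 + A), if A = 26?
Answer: 54*I*√17 ≈ 222.65*I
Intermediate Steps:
(-28 + 82)*√(-43 + A) = (-28 + 82)*√(-43 + 26) = 54*√(-17) = 54*(I*√17) = 54*I*√17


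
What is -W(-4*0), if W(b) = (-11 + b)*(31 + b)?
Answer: 341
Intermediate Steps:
-W(-4*0) = -(-341 + (-4*0)**2 + 20*(-4*0)) = -(-341 + 0**2 + 20*0) = -(-341 + 0 + 0) = -1*(-341) = 341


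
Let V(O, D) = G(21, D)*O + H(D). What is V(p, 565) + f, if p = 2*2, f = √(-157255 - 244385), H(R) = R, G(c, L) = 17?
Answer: 633 + 2*I*√100410 ≈ 633.0 + 633.75*I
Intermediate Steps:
f = 2*I*√100410 (f = √(-401640) = 2*I*√100410 ≈ 633.75*I)
p = 4
V(O, D) = D + 17*O (V(O, D) = 17*O + D = D + 17*O)
V(p, 565) + f = (565 + 17*4) + 2*I*√100410 = (565 + 68) + 2*I*√100410 = 633 + 2*I*√100410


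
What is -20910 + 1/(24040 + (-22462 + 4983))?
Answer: -137190509/6561 ≈ -20910.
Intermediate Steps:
-20910 + 1/(24040 + (-22462 + 4983)) = -20910 + 1/(24040 - 17479) = -20910 + 1/6561 = -137190509/6561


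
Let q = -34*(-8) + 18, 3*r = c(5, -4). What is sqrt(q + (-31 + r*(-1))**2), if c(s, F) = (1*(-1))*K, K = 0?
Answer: 3*sqrt(139) ≈ 35.370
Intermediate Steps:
c(s, F) = 0 (c(s, F) = (1*(-1))*0 = -1*0 = 0)
r = 0 (r = (1/3)*0 = 0)
q = 290 (q = 272 + 18 = 290)
sqrt(q + (-31 + r*(-1))**2) = sqrt(290 + (-31 + 0*(-1))**2) = sqrt(290 + (-31 + 0)**2) = sqrt(290 + (-31)**2) = sqrt(290 + 961) = sqrt(1251) = 3*sqrt(139)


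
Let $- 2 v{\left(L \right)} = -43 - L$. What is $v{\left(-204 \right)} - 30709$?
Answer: $- \frac{61579}{2} \approx -30790.0$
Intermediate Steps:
$v{\left(L \right)} = \frac{43}{2} + \frac{L}{2}$ ($v{\left(L \right)} = - \frac{-43 - L}{2} = \frac{43}{2} + \frac{L}{2}$)
$v{\left(-204 \right)} - 30709 = \left(\frac{43}{2} + \frac{1}{2} \left(-204\right)\right) - 30709 = \left(\frac{43}{2} - 102\right) - 30709 = - \frac{161}{2} - 30709 = - \frac{61579}{2}$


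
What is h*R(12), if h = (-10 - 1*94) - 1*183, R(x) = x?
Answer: -3444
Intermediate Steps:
h = -287 (h = (-10 - 94) - 183 = -104 - 183 = -287)
h*R(12) = -287*12 = -3444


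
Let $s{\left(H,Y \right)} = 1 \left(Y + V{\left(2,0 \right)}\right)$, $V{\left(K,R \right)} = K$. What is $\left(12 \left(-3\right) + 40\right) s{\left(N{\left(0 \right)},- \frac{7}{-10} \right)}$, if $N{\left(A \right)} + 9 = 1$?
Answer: $\frac{54}{5} \approx 10.8$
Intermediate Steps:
$N{\left(A \right)} = -8$ ($N{\left(A \right)} = -9 + 1 = -8$)
$s{\left(H,Y \right)} = 2 + Y$ ($s{\left(H,Y \right)} = 1 \left(Y + 2\right) = 1 \left(2 + Y\right) = 2 + Y$)
$\left(12 \left(-3\right) + 40\right) s{\left(N{\left(0 \right)},- \frac{7}{-10} \right)} = \left(12 \left(-3\right) + 40\right) \left(2 - \frac{7}{-10}\right) = \left(-36 + 40\right) \left(2 - - \frac{7}{10}\right) = 4 \left(2 + \frac{7}{10}\right) = 4 \cdot \frac{27}{10} = \frac{54}{5}$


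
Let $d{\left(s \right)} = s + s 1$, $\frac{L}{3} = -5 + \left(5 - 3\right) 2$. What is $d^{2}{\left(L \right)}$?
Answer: $36$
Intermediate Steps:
$L = -3$ ($L = 3 \left(-5 + \left(5 - 3\right) 2\right) = 3 \left(-5 + 2 \cdot 2\right) = 3 \left(-5 + 4\right) = 3 \left(-1\right) = -3$)
$d{\left(s \right)} = 2 s$ ($d{\left(s \right)} = s + s = 2 s$)
$d^{2}{\left(L \right)} = \left(2 \left(-3\right)\right)^{2} = \left(-6\right)^{2} = 36$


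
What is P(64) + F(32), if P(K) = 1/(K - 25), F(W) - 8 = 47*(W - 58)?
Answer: -47345/39 ≈ -1214.0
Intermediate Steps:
F(W) = -2718 + 47*W (F(W) = 8 + 47*(W - 58) = 8 + 47*(-58 + W) = 8 + (-2726 + 47*W) = -2718 + 47*W)
P(K) = 1/(-25 + K)
P(64) + F(32) = 1/(-25 + 64) + (-2718 + 47*32) = 1/39 + (-2718 + 1504) = 1/39 - 1214 = -47345/39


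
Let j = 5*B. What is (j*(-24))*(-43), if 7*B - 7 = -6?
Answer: 5160/7 ≈ 737.14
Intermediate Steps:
B = ⅐ (B = 1 + (⅐)*(-6) = 1 - 6/7 = ⅐ ≈ 0.14286)
j = 5/7 (j = 5*(⅐) = 5/7 ≈ 0.71429)
(j*(-24))*(-43) = ((5/7)*(-24))*(-43) = -120/7*(-43) = 5160/7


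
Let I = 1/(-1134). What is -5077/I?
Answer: 5757318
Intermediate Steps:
I = -1/1134 ≈ -0.00088183
-5077/I = -5077/(-1/1134) = -5077*(-1134) = 5757318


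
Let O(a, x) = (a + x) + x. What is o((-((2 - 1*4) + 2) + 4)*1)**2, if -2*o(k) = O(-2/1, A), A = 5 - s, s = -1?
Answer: 25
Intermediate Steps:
A = 6 (A = 5 - 1*(-1) = 5 + 1 = 6)
O(a, x) = a + 2*x
o(k) = -5 (o(k) = -(-2/1 + 2*6)/2 = -(-2*1 + 12)/2 = -(-2 + 12)/2 = -1/2*10 = -5)
o((-((2 - 1*4) + 2) + 4)*1)**2 = (-5)**2 = 25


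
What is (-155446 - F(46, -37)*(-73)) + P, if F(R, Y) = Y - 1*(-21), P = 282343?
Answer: 125729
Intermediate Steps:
F(R, Y) = 21 + Y (F(R, Y) = Y + 21 = 21 + Y)
(-155446 - F(46, -37)*(-73)) + P = (-155446 - (21 - 37)*(-73)) + 282343 = (-155446 - (-16)*(-73)) + 282343 = (-155446 - 1*1168) + 282343 = (-155446 - 1168) + 282343 = -156614 + 282343 = 125729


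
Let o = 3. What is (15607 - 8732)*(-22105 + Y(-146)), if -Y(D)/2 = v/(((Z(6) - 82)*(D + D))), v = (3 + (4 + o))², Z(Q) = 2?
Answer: -88751609375/584 ≈ -1.5197e+8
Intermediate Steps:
v = 100 (v = (3 + (4 + 3))² = (3 + 7)² = 10² = 100)
Y(D) = 5/(4*D) (Y(D) = -200/((2 - 82)*(D + D)) = -200/((-160*D)) = -200*(-1/(160*D)) = -(-5)/(4*D) = 5/(4*D))
(15607 - 8732)*(-22105 + Y(-146)) = (15607 - 8732)*(-22105 + (5/4)/(-146)) = 6875*(-22105 + (5/4)*(-1/146)) = 6875*(-22105 - 5/584) = 6875*(-12909325/584) = -88751609375/584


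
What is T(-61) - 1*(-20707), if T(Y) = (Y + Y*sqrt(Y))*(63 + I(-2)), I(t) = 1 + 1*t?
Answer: 16925 - 3782*I*sqrt(61) ≈ 16925.0 - 29538.0*I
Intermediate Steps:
I(t) = 1 + t
T(Y) = 62*Y + 62*Y**(3/2) (T(Y) = (Y + Y*sqrt(Y))*(63 + (1 - 2)) = (Y + Y**(3/2))*(63 - 1) = (Y + Y**(3/2))*62 = 62*Y + 62*Y**(3/2))
T(-61) - 1*(-20707) = (62*(-61) + 62*(-61)**(3/2)) - 1*(-20707) = (-3782 + 62*(-61*I*sqrt(61))) + 20707 = (-3782 - 3782*I*sqrt(61)) + 20707 = 16925 - 3782*I*sqrt(61)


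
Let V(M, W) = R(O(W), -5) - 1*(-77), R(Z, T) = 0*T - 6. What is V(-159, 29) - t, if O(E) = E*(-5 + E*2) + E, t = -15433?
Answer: 15504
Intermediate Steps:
O(E) = E + E*(-5 + 2*E) (O(E) = E*(-5 + 2*E) + E = E + E*(-5 + 2*E))
R(Z, T) = -6 (R(Z, T) = 0 - 6 = -6)
V(M, W) = 71 (V(M, W) = -6 - 1*(-77) = -6 + 77 = 71)
V(-159, 29) - t = 71 - 1*(-15433) = 71 + 15433 = 15504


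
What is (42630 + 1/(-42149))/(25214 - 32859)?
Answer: -1796811869/322229105 ≈ -5.5762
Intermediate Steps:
(42630 + 1/(-42149))/(25214 - 32859) = (42630 - 1/42149)/(-7645) = (1796811869/42149)*(-1/7645) = -1796811869/322229105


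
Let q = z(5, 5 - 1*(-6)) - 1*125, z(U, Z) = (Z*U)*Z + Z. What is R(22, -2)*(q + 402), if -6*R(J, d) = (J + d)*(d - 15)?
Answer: 151810/3 ≈ 50603.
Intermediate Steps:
z(U, Z) = Z + U*Z² (z(U, Z) = (U*Z)*Z + Z = U*Z² + Z = Z + U*Z²)
q = 491 (q = (5 - 1*(-6))*(1 + 5*(5 - 1*(-6))) - 1*125 = (5 + 6)*(1 + 5*(5 + 6)) - 125 = 11*(1 + 5*11) - 125 = 11*(1 + 55) - 125 = 11*56 - 125 = 616 - 125 = 491)
R(J, d) = -(-15 + d)*(J + d)/6 (R(J, d) = -(J + d)*(d - 15)/6 = -(J + d)*(-15 + d)/6 = -(-15 + d)*(J + d)/6)
R(22, -2)*(q + 402) = (-⅙*(-2)² + (5/2)*22 + (5/2)*(-2) - ⅙*22*(-2))*(491 + 402) = (-⅙*4 + 55 - 5 + 22/3)*893 = (-⅔ + 55 - 5 + 22/3)*893 = (170/3)*893 = 151810/3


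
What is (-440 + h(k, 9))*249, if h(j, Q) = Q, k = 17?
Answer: -107319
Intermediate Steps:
(-440 + h(k, 9))*249 = (-440 + 9)*249 = -431*249 = -107319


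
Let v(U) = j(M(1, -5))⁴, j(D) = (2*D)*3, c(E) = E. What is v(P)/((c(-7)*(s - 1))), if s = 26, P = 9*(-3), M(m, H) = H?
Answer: -32400/7 ≈ -4628.6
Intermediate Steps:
j(D) = 6*D
P = -27
v(U) = 810000 (v(U) = (6*(-5))⁴ = (-30)⁴ = 810000)
v(P)/((c(-7)*(s - 1))) = 810000/((-7*(26 - 1))) = 810000/((-7*25)) = 810000/(-175) = 810000*(-1/175) = -32400/7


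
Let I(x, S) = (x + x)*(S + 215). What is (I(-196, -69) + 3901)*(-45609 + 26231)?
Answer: 1033448118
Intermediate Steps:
I(x, S) = 2*x*(215 + S) (I(x, S) = (2*x)*(215 + S) = 2*x*(215 + S))
(I(-196, -69) + 3901)*(-45609 + 26231) = (2*(-196)*(215 - 69) + 3901)*(-45609 + 26231) = (2*(-196)*146 + 3901)*(-19378) = (-57232 + 3901)*(-19378) = -53331*(-19378) = 1033448118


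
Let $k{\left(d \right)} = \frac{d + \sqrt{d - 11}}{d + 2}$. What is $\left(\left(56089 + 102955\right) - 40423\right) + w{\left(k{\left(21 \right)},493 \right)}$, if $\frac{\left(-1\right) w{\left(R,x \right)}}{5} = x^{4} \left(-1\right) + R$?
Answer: $\frac{6793376614293}{23} - \frac{5 \sqrt{10}}{23} \approx 2.9536 \cdot 10^{11}$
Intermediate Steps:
$k{\left(d \right)} = \frac{d + \sqrt{-11 + d}}{2 + d}$
$w{\left(R,x \right)} = - 5 R + 5 x^{4}$ ($w{\left(R,x \right)} = - 5 \left(x^{4} \left(-1\right) + R\right) = - 5 \left(- x^{4} + R\right) = - 5 \left(R - x^{4}\right) = - 5 R + 5 x^{4}$)
$\left(\left(56089 + 102955\right) - 40423\right) + w{\left(k{\left(21 \right)},493 \right)} = \left(\left(56089 + 102955\right) - 40423\right) + \left(- 5 \frac{21 + \sqrt{-11 + 21}}{2 + 21} + 5 \cdot 493^{4}\right) = \left(159044 - 40423\right) + \left(- 5 \frac{21 + \sqrt{10}}{23} + 5 \cdot 59072816401\right) = 118621 + \left(- 5 \frac{21 + \sqrt{10}}{23} + 295364082005\right) = 118621 + \left(- 5 \left(\frac{21}{23} + \frac{\sqrt{10}}{23}\right) + 295364082005\right) = 118621 + \left(\left(- \frac{105}{23} - \frac{5 \sqrt{10}}{23}\right) + 295364082005\right) = 118621 + \left(\frac{6793373886010}{23} - \frac{5 \sqrt{10}}{23}\right) = \frac{6793376614293}{23} - \frac{5 \sqrt{10}}{23}$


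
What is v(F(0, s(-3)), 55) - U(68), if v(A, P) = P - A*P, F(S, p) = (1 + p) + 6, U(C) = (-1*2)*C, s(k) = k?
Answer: -29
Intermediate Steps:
U(C) = -2*C
F(S, p) = 7 + p
v(A, P) = P - A*P
v(F(0, s(-3)), 55) - U(68) = 55*(1 - (7 - 3)) - (-2)*68 = 55*(1 - 1*4) - 1*(-136) = 55*(1 - 4) + 136 = 55*(-3) + 136 = -165 + 136 = -29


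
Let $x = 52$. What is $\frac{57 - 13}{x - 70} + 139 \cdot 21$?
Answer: $\frac{26249}{9} \approx 2916.6$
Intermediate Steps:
$\frac{57 - 13}{x - 70} + 139 \cdot 21 = \frac{57 - 13}{52 - 70} + 139 \cdot 21 = \frac{44}{-18} + 2919 = 44 \left(- \frac{1}{18}\right) + 2919 = - \frac{22}{9} + 2919 = \frac{26249}{9}$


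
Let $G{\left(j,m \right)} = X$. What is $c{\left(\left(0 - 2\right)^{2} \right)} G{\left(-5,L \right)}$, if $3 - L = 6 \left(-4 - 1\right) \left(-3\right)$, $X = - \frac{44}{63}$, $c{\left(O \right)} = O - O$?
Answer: $0$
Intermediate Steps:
$c{\left(O \right)} = 0$
$X = - \frac{44}{63}$ ($X = \left(-44\right) \frac{1}{63} = - \frac{44}{63} \approx -0.69841$)
$L = -87$ ($L = 3 - 6 \left(-4 - 1\right) \left(-3\right) = 3 - 6 \left(-5\right) \left(-3\right) = 3 - \left(-30\right) \left(-3\right) = 3 - 90 = -87$)
$G{\left(j,m \right)} = - \frac{44}{63}$
$c{\left(\left(0 - 2\right)^{2} \right)} G{\left(-5,L \right)} = 0 \left(- \frac{44}{63}\right) = 0$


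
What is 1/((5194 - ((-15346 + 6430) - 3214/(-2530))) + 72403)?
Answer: 1265/109437338 ≈ 1.1559e-5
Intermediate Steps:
1/((5194 - ((-15346 + 6430) - 3214/(-2530))) + 72403) = 1/((5194 - (-8916 - 3214*(-1/2530))) + 72403) = 1/((5194 - (-8916 + 1607/1265)) + 72403) = 1/((5194 - 1*(-11277133/1265)) + 72403) = 1/((5194 + 11277133/1265) + 72403) = 1/(17847543/1265 + 72403) = 1/(109437338/1265) = 1265/109437338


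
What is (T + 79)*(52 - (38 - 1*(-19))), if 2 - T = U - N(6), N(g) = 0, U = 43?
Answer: -190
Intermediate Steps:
T = -41 (T = 2 - (43 - 1*0) = 2 - (43 + 0) = 2 - 1*43 = 2 - 43 = -41)
(T + 79)*(52 - (38 - 1*(-19))) = (-41 + 79)*(52 - (38 - 1*(-19))) = 38*(52 - (38 + 19)) = 38*(52 - 1*57) = 38*(52 - 57) = 38*(-5) = -190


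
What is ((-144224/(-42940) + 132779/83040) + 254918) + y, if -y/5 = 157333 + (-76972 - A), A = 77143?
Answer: 42580782871201/178286880 ≈ 2.3883e+5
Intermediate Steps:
y = -16090 (y = -5*(157333 + (-76972 - 1*77143)) = -5*(157333 + (-76972 - 77143)) = -5*(157333 - 154115) = -5*3218 = -16090)
((-144224/(-42940) + 132779/83040) + 254918) + y = ((-144224/(-42940) + 132779/83040) + 254918) - 16090 = ((-144224*(-1/42940) + 132779*(1/83040)) + 254918) - 16090 = ((36056/10735 + 132779/83040) + 254918) - 16090 = (883894561/178286880 + 254918) - 16090 = 45449418770401/178286880 - 16090 = 42580782871201/178286880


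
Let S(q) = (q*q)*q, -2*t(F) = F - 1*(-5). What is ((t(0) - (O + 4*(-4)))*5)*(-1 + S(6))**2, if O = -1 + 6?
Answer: 3929125/2 ≈ 1.9646e+6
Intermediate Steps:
O = 5
t(F) = -5/2 - F/2 (t(F) = -(F - 1*(-5))/2 = -(F + 5)/2 = -(5 + F)/2 = -5/2 - F/2)
S(q) = q**3 (S(q) = q**2*q = q**3)
((t(0) - (O + 4*(-4)))*5)*(-1 + S(6))**2 = (((-5/2 - 1/2*0) - (5 + 4*(-4)))*5)*(-1 + 6**3)**2 = (((-5/2 + 0) - (5 - 16))*5)*(-1 + 216)**2 = ((-5/2 - 1*(-11))*5)*215**2 = ((-5/2 + 11)*5)*46225 = ((17/2)*5)*46225 = (85/2)*46225 = 3929125/2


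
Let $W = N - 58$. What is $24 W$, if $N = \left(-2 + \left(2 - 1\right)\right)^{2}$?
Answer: $-1368$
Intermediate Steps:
$N = 1$ ($N = \left(-2 + 1\right)^{2} = \left(-1\right)^{2} = 1$)
$W = -57$ ($W = 1 - 58 = -57$)
$24 W = 24 \left(-57\right) = -1368$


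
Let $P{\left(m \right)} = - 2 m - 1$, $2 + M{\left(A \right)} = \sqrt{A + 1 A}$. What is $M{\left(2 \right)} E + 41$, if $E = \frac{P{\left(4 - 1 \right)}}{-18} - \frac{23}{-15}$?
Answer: $41$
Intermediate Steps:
$M{\left(A \right)} = -2 + \sqrt{2} \sqrt{A}$ ($M{\left(A \right)} = -2 + \sqrt{A + 1 A} = -2 + \sqrt{A + A} = -2 + \sqrt{2 A} = -2 + \sqrt{2} \sqrt{A}$)
$P{\left(m \right)} = -1 - 2 m$
$E = \frac{173}{90}$ ($E = \frac{-1 - 2 \left(4 - 1\right)}{-18} - \frac{23}{-15} = \left(-1 - 6\right) \left(- \frac{1}{18}\right) - - \frac{23}{15} = \left(-1 - 6\right) \left(- \frac{1}{18}\right) + \frac{23}{15} = \left(-7\right) \left(- \frac{1}{18}\right) + \frac{23}{15} = \frac{7}{18} + \frac{23}{15} = \frac{173}{90} \approx 1.9222$)
$M{\left(2 \right)} E + 41 = \left(-2 + \sqrt{2} \sqrt{2}\right) \frac{173}{90} + 41 = \left(-2 + 2\right) \frac{173}{90} + 41 = 0 \cdot \frac{173}{90} + 41 = 0 + 41 = 41$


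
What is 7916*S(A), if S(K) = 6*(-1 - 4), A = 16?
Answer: -237480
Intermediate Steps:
S(K) = -30 (S(K) = 6*(-5) = -30)
7916*S(A) = 7916*(-30) = -237480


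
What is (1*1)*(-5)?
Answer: -5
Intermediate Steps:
(1*1)*(-5) = 1*(-5) = -5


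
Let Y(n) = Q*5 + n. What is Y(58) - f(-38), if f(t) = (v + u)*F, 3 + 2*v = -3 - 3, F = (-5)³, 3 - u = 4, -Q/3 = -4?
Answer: -1139/2 ≈ -569.50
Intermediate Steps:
Q = 12 (Q = -3*(-4) = 12)
u = -1 (u = 3 - 1*4 = 3 - 4 = -1)
F = -125
v = -9/2 (v = -3/2 + (-3 - 3)/2 = -3/2 + (½)*(-6) = -3/2 - 3 = -9/2 ≈ -4.5000)
f(t) = 1375/2 (f(t) = (-9/2 - 1)*(-125) = -11/2*(-125) = 1375/2)
Y(n) = 60 + n (Y(n) = 12*5 + n = 60 + n)
Y(58) - f(-38) = (60 + 58) - 1*1375/2 = 118 - 1375/2 = -1139/2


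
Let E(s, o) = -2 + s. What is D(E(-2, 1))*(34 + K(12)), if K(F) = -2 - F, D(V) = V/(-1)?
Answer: 80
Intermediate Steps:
D(V) = -V (D(V) = V*(-1) = -V)
D(E(-2, 1))*(34 + K(12)) = (-(-2 - 2))*(34 + (-2 - 1*12)) = (-1*(-4))*(34 + (-2 - 12)) = 4*(34 - 14) = 4*20 = 80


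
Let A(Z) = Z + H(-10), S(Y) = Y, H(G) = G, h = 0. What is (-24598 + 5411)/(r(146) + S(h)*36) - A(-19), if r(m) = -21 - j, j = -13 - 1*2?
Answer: 19361/6 ≈ 3226.8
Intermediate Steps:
j = -15 (j = -13 - 2 = -15)
A(Z) = -10 + Z (A(Z) = Z - 10 = -10 + Z)
r(m) = -6 (r(m) = -21 - 1*(-15) = -21 + 15 = -6)
(-24598 + 5411)/(r(146) + S(h)*36) - A(-19) = (-24598 + 5411)/(-6 + 0*36) - (-10 - 19) = -19187/(-6 + 0) - 1*(-29) = -19187/(-6) + 29 = -19187*(-⅙) + 29 = 19187/6 + 29 = 19361/6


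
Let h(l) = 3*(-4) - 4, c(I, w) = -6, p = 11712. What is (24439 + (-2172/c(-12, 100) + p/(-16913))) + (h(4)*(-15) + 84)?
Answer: 424927413/16913 ≈ 25124.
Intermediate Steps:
h(l) = -16 (h(l) = -12 - 4 = -16)
(24439 + (-2172/c(-12, 100) + p/(-16913))) + (h(4)*(-15) + 84) = (24439 + (-2172/(-6) + 11712/(-16913))) + (-16*(-15) + 84) = (24439 + (-2172*(-⅙) + 11712*(-1/16913))) + (240 + 84) = (24439 + (362 - 11712/16913)) + 324 = (24439 + 6110794/16913) + 324 = 419447601/16913 + 324 = 424927413/16913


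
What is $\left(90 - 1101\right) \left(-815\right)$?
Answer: $823965$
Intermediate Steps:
$\left(90 - 1101\right) \left(-815\right) = \left(-1011\right) \left(-815\right) = 823965$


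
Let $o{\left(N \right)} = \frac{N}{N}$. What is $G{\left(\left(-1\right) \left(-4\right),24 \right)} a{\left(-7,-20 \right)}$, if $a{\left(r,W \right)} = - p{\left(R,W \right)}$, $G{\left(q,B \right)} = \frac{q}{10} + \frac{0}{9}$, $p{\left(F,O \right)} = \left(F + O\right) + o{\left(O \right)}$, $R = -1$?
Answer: $8$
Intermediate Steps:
$o{\left(N \right)} = 1$
$p{\left(F,O \right)} = 1 + F + O$ ($p{\left(F,O \right)} = \left(F + O\right) + 1 = 1 + F + O$)
$G{\left(q,B \right)} = \frac{q}{10}$ ($G{\left(q,B \right)} = q \frac{1}{10} + 0 \cdot \frac{1}{9} = \frac{q}{10} + 0 = \frac{q}{10}$)
$a{\left(r,W \right)} = - W$ ($a{\left(r,W \right)} = - (1 - 1 + W) = - W$)
$G{\left(\left(-1\right) \left(-4\right),24 \right)} a{\left(-7,-20 \right)} = \frac{\left(-1\right) \left(-4\right)}{10} \left(\left(-1\right) \left(-20\right)\right) = \frac{1}{10} \cdot 4 \cdot 20 = \frac{2}{5} \cdot 20 = 8$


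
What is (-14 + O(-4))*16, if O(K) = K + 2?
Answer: -256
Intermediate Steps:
O(K) = 2 + K
(-14 + O(-4))*16 = (-14 + (2 - 4))*16 = (-14 - 2)*16 = -16*16 = -256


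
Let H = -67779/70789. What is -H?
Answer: 67779/70789 ≈ 0.95748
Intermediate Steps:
H = -67779/70789 (H = -67779*1/70789 = -67779/70789 ≈ -0.95748)
-H = -1*(-67779/70789) = 67779/70789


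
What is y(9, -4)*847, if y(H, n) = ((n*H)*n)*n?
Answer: -487872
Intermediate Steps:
y(H, n) = H*n³ (y(H, n) = ((H*n)*n)*n = (H*n²)*n = H*n³)
y(9, -4)*847 = (9*(-4)³)*847 = (9*(-64))*847 = -576*847 = -487872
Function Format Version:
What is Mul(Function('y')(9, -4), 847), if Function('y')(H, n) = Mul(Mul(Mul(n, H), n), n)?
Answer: -487872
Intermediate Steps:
Function('y')(H, n) = Mul(H, Pow(n, 3)) (Function('y')(H, n) = Mul(Mul(Mul(H, n), n), n) = Mul(Mul(H, Pow(n, 2)), n) = Mul(H, Pow(n, 3)))
Mul(Function('y')(9, -4), 847) = Mul(Mul(9, Pow(-4, 3)), 847) = Mul(Mul(9, -64), 847) = Mul(-576, 847) = -487872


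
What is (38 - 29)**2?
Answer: 81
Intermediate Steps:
(38 - 29)**2 = 9**2 = 81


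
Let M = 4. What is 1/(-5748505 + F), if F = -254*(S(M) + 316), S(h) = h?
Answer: -1/5829785 ≈ -1.7153e-7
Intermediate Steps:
F = -81280 (F = -254*(4 + 316) = -254*320 = -81280)
1/(-5748505 + F) = 1/(-5748505 - 81280) = 1/(-5829785) = -1/5829785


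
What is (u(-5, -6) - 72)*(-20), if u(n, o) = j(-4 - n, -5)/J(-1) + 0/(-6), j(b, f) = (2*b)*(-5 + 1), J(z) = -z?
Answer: 1600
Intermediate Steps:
j(b, f) = -8*b (j(b, f) = (2*b)*(-4) = -8*b)
u(n, o) = 32 + 8*n (u(n, o) = (-8*(-4 - n))/((-1*(-1))) + 0/(-6) = (32 + 8*n)/1 + 0*(-⅙) = (32 + 8*n)*1 + 0 = (32 + 8*n) + 0 = 32 + 8*n)
(u(-5, -6) - 72)*(-20) = ((32 + 8*(-5)) - 72)*(-20) = ((32 - 40) - 72)*(-20) = (-8 - 72)*(-20) = -80*(-20) = 1600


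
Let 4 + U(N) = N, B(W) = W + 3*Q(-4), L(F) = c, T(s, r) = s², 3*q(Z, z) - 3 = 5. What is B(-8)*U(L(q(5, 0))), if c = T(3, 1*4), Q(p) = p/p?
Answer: -25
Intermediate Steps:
q(Z, z) = 8/3 (q(Z, z) = 1 + (⅓)*5 = 1 + 5/3 = 8/3)
Q(p) = 1
c = 9 (c = 3² = 9)
L(F) = 9
B(W) = 3 + W (B(W) = W + 3*1 = W + 3 = 3 + W)
U(N) = -4 + N
B(-8)*U(L(q(5, 0))) = (3 - 8)*(-4 + 9) = -5*5 = -25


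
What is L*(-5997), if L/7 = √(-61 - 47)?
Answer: -251874*I*√3 ≈ -4.3626e+5*I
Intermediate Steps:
L = 42*I*√3 (L = 7*√(-61 - 47) = 7*√(-108) = 7*(6*I*√3) = 42*I*√3 ≈ 72.746*I)
L*(-5997) = (42*I*√3)*(-5997) = -251874*I*√3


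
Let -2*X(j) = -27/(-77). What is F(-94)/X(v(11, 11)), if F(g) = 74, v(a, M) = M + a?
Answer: -11396/27 ≈ -422.07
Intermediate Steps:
X(j) = -27/154 (X(j) = -(-27)/(2*(-77)) = -(-27)*(-1)/(2*77) = -½*27/77 = -27/154)
F(-94)/X(v(11, 11)) = 74/(-27/154) = 74*(-154/27) = -11396/27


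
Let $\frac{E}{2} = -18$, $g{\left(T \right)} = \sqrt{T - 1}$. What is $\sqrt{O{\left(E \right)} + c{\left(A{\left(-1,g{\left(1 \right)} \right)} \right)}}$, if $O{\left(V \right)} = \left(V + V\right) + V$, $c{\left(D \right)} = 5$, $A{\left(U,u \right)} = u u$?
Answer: $i \sqrt{103} \approx 10.149 i$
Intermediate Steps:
$g{\left(T \right)} = \sqrt{-1 + T}$
$A{\left(U,u \right)} = u^{2}$
$E = -36$ ($E = 2 \left(-18\right) = -36$)
$O{\left(V \right)} = 3 V$ ($O{\left(V \right)} = 2 V + V = 3 V$)
$\sqrt{O{\left(E \right)} + c{\left(A{\left(-1,g{\left(1 \right)} \right)} \right)}} = \sqrt{3 \left(-36\right) + 5} = \sqrt{-108 + 5} = \sqrt{-103} = i \sqrt{103}$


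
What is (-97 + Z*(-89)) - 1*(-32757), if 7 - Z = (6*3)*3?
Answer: 36843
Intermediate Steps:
Z = -47 (Z = 7 - 6*3*3 = 7 - 18*3 = 7 - 1*54 = 7 - 54 = -47)
(-97 + Z*(-89)) - 1*(-32757) = (-97 - 47*(-89)) - 1*(-32757) = (-97 + 4183) + 32757 = 4086 + 32757 = 36843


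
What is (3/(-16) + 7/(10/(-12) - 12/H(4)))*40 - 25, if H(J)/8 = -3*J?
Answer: -14545/34 ≈ -427.79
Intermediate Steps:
H(J) = -24*J (H(J) = 8*(-3*J) = -24*J)
(3/(-16) + 7/(10/(-12) - 12/H(4)))*40 - 25 = (3/(-16) + 7/(10/(-12) - 12/((-24*4))))*40 - 25 = (3*(-1/16) + 7/(10*(-1/12) - 12/(-96)))*40 - 25 = (-3/16 + 7/(-5/6 - 12*(-1/96)))*40 - 25 = (-3/16 + 7/(-5/6 + 1/8))*40 - 25 = (-3/16 + 7/(-17/24))*40 - 25 = (-3/16 + 7*(-24/17))*40 - 25 = (-3/16 - 168/17)*40 - 25 = -2739/272*40 - 25 = -13695/34 - 25 = -14545/34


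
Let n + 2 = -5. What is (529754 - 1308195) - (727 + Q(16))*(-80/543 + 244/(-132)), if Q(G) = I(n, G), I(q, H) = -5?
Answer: -4641021131/5973 ≈ -7.7700e+5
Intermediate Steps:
n = -7 (n = -2 - 5 = -7)
Q(G) = -5
(529754 - 1308195) - (727 + Q(16))*(-80/543 + 244/(-132)) = (529754 - 1308195) - (727 - 5)*(-80/543 + 244/(-132)) = -778441 - 722*(-80*1/543 + 244*(-1/132)) = -778441 - 722*(-80/543 - 61/33) = -778441 - 722*(-11921)/5973 = -778441 - 1*(-8606962/5973) = -778441 + 8606962/5973 = -4641021131/5973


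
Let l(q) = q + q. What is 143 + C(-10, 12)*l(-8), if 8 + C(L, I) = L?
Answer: 431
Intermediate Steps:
C(L, I) = -8 + L
l(q) = 2*q
143 + C(-10, 12)*l(-8) = 143 + (-8 - 10)*(2*(-8)) = 143 - 18*(-16) = 143 + 288 = 431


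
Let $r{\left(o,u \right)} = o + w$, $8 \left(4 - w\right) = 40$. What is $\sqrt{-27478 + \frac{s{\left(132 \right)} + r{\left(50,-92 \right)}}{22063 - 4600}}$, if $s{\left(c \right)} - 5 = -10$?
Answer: $\frac{i \sqrt{8379590339010}}{17463} \approx 165.76 i$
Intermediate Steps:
$w = -1$ ($w = 4 - 5 = -1$)
$s{\left(c \right)} = -5$ ($s{\left(c \right)} = 5 - 10 = -5$)
$r{\left(o,u \right)} = -1 + o$ ($r{\left(o,u \right)} = o - 1 = -1 + o$)
$\sqrt{-27478 + \frac{s{\left(132 \right)} + r{\left(50,-92 \right)}}{22063 - 4600}} = \sqrt{-27478 + \frac{-5 + \left(-1 + 50\right)}{22063 - 4600}} = \sqrt{-27478 + \frac{-5 + 49}{17463}} = \sqrt{-27478 + 44 \cdot \frac{1}{17463}} = \sqrt{-27478 + \frac{44}{17463}} = \sqrt{- \frac{479848270}{17463}} = \frac{i \sqrt{8379590339010}}{17463}$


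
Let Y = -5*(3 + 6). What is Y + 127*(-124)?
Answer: -15793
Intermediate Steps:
Y = -45 (Y = -5*9 = -45)
Y + 127*(-124) = -45 + 127*(-124) = -45 - 15748 = -15793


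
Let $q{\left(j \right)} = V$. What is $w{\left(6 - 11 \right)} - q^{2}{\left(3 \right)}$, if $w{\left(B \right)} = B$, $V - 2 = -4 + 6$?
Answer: $-21$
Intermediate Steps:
$V = 4$ ($V = 2 + \left(-4 + 6\right) = 2 + 2 = 4$)
$q{\left(j \right)} = 4$
$w{\left(6 - 11 \right)} - q^{2}{\left(3 \right)} = \left(6 - 11\right) - 4^{2} = -5 - 16 = -21$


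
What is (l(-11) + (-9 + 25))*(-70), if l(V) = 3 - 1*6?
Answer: -910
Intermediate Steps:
l(V) = -3 (l(V) = 3 - 6 = -3)
(l(-11) + (-9 + 25))*(-70) = (-3 + (-9 + 25))*(-70) = (-3 + 16)*(-70) = 13*(-70) = -910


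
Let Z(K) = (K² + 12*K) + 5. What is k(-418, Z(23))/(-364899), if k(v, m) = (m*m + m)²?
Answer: -143843582700/121633 ≈ -1.1826e+6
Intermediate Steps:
Z(K) = 5 + K² + 12*K
k(v, m) = (m + m²)² (k(v, m) = (m² + m)² = (m + m²)²)
k(-418, Z(23))/(-364899) = ((5 + 23² + 12*23)²*(1 + (5 + 23² + 12*23))²)/(-364899) = ((5 + 529 + 276)²*(1 + (5 + 529 + 276))²)*(-1/364899) = (810²*(1 + 810)²)*(-1/364899) = (656100*811²)*(-1/364899) = (656100*657721)*(-1/364899) = 431530748100*(-1/364899) = -143843582700/121633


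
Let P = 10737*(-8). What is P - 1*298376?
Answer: -384272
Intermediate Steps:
P = -85896
P - 1*298376 = -85896 - 1*298376 = -85896 - 298376 = -384272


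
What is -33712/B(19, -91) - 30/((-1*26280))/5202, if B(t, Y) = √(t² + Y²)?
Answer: 1/4556952 - 16856*√8642/4321 ≈ -362.64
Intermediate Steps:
B(t, Y) = √(Y² + t²)
-33712/B(19, -91) - 30/((-1*26280))/5202 = -33712/√((-91)² + 19²) - 30/((-1*26280))/5202 = -33712/√(8281 + 361) - 30/(-26280)*(1/5202) = -33712*√8642/8642 - 30*(-1/26280)*(1/5202) = -16856*√8642/4321 + (1/876)*(1/5202) = -16856*√8642/4321 + 1/4556952 = 1/4556952 - 16856*√8642/4321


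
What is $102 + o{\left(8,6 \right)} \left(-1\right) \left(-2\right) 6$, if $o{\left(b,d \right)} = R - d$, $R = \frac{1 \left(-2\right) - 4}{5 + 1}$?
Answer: $18$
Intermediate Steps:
$R = -1$ ($R = \frac{-2 - 4}{6} = \left(-6\right) \frac{1}{6} = -1$)
$o{\left(b,d \right)} = -1 - d$
$102 + o{\left(8,6 \right)} \left(-1\right) \left(-2\right) 6 = 102 + \left(-1 - 6\right) \left(-1\right) \left(-2\right) 6 = 102 + \left(-1 - 6\right) 2 \cdot 6 = 102 - 84 = 18$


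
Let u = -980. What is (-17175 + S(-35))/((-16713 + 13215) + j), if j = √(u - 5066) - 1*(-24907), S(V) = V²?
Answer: -341473550/458351327 + 15950*I*√6046/458351327 ≈ -0.745 + 0.0027058*I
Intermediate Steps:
j = 24907 + I*√6046 (j = √(-980 - 5066) - 1*(-24907) = √(-6046) + 24907 = I*√6046 + 24907 = 24907 + I*√6046 ≈ 24907.0 + 77.756*I)
(-17175 + S(-35))/((-16713 + 13215) + j) = (-17175 + (-35)²)/((-16713 + 13215) + (24907 + I*√6046)) = (-17175 + 1225)/(-3498 + (24907 + I*√6046)) = -15950/(21409 + I*√6046)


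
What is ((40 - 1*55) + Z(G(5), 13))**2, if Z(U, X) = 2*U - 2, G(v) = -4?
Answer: 625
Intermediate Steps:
Z(U, X) = -2 + 2*U
((40 - 1*55) + Z(G(5), 13))**2 = ((40 - 1*55) + (-2 + 2*(-4)))**2 = ((40 - 55) + (-2 - 8))**2 = (-15 - 10)**2 = (-25)**2 = 625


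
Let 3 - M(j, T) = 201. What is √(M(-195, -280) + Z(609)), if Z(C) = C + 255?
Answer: 3*√74 ≈ 25.807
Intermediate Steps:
M(j, T) = -198 (M(j, T) = 3 - 1*201 = 3 - 201 = -198)
Z(C) = 255 + C
√(M(-195, -280) + Z(609)) = √(-198 + (255 + 609)) = √(-198 + 864) = √666 = 3*√74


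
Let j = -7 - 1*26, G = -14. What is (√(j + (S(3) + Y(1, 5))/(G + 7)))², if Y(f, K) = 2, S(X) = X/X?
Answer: -234/7 ≈ -33.429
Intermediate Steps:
S(X) = 1
j = -33 (j = -7 - 26 = -33)
(√(j + (S(3) + Y(1, 5))/(G + 7)))² = (√(-33 + (1 + 2)/(-14 + 7)))² = (√(-33 + 3/(-7)))² = (√(-33 + 3*(-⅐)))² = (√(-33 - 3/7))² = (√(-234/7))² = (3*I*√182/7)² = -234/7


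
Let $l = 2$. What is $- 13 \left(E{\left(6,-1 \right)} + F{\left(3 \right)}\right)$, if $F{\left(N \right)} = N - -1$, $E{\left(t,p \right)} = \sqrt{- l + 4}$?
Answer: $-52 - 13 \sqrt{2} \approx -70.385$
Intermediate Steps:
$E{\left(t,p \right)} = \sqrt{2}$ ($E{\left(t,p \right)} = \sqrt{\left(-1\right) 2 + 4} = \sqrt{-2 + 4} = \sqrt{2}$)
$F{\left(N \right)} = 1 + N$ ($F{\left(N \right)} = N + 1 = 1 + N$)
$- 13 \left(E{\left(6,-1 \right)} + F{\left(3 \right)}\right) = - 13 \left(\sqrt{2} + \left(1 + 3\right)\right) = - 13 \left(\sqrt{2} + 4\right) = - 13 \left(4 + \sqrt{2}\right) = -52 - 13 \sqrt{2}$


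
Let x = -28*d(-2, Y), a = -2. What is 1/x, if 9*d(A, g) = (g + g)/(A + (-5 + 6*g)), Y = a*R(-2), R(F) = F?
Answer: -153/224 ≈ -0.68304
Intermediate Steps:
Y = 4 (Y = -2*(-2) = 4)
d(A, g) = 2*g/(9*(-5 + A + 6*g)) (d(A, g) = ((g + g)/(A + (-5 + 6*g)))/9 = ((2*g)/(-5 + A + 6*g))/9 = (2*g/(-5 + A + 6*g))/9 = 2*g/(9*(-5 + A + 6*g)))
x = -224/153 (x = -56*4/(9*(-5 - 2 + 6*4)) = -56*4/(9*(-5 - 2 + 24)) = -56*4/(9*17) = -28*8/153 = -224/153 ≈ -1.4641)
1/x = 1/(-224/153) = -153/224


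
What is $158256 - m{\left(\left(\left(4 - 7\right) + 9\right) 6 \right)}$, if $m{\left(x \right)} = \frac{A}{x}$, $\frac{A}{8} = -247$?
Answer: $\frac{1424798}{9} \approx 1.5831 \cdot 10^{5}$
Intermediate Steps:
$A = -1976$ ($A = 8 \left(-247\right) = -1976$)
$m{\left(x \right)} = - \frac{1976}{x}$
$158256 - m{\left(\left(\left(4 - 7\right) + 9\right) 6 \right)} = 158256 - - \frac{1976}{\left(\left(4 - 7\right) + 9\right) 6} = 158256 - - \frac{1976}{\left(-3 + 9\right) 6} = 158256 - - \frac{1976}{6 \cdot 6} = 158256 - - \frac{1976}{36} = 158256 - \left(-1976\right) \frac{1}{36} = 158256 - - \frac{494}{9} = 158256 + \frac{494}{9} = \frac{1424798}{9}$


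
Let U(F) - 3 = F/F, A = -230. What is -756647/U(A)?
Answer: -756647/4 ≈ -1.8916e+5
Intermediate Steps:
U(F) = 4 (U(F) = 3 + F/F = 3 + 1 = 4)
-756647/U(A) = -756647/4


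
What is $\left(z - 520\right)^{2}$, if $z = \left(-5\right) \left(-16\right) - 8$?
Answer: $200704$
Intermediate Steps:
$z = 72$ ($z = 80 - 8 = 72$)
$\left(z - 520\right)^{2} = \left(72 - 520\right)^{2} = \left(-448\right)^{2} = 200704$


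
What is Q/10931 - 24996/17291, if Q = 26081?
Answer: 177735295/189007921 ≈ 0.94036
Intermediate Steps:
Q/10931 - 24996/17291 = 26081/10931 - 24996/17291 = 177735295/189007921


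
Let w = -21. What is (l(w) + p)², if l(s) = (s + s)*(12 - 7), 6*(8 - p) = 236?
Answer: 524176/9 ≈ 58242.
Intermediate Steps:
p = -94/3 (p = 8 - ⅙*236 = 8 - 118/3 = -94/3 ≈ -31.333)
l(s) = 10*s (l(s) = (2*s)*5 = 10*s)
(l(w) + p)² = (10*(-21) - 94/3)² = (-210 - 94/3)² = (-724/3)² = 524176/9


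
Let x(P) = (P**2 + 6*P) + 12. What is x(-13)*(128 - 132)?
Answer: -412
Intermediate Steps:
x(P) = 12 + P**2 + 6*P
x(-13)*(128 - 132) = (12 + (-13)**2 + 6*(-13))*(128 - 132) = (12 + 169 - 78)*(-4) = 103*(-4) = -412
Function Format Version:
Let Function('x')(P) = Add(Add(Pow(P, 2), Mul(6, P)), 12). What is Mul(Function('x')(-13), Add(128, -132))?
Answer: -412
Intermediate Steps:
Function('x')(P) = Add(12, Pow(P, 2), Mul(6, P))
Mul(Function('x')(-13), Add(128, -132)) = Mul(Add(12, Pow(-13, 2), Mul(6, -13)), Add(128, -132)) = Mul(Add(12, 169, -78), -4) = Mul(103, -4) = -412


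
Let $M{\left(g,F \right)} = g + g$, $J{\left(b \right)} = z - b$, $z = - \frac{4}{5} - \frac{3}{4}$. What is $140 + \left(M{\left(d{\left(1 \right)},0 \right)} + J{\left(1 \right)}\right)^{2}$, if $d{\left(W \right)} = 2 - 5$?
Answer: $\frac{85241}{400} \approx 213.1$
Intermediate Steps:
$d{\left(W \right)} = -3$
$z = - \frac{31}{20}$ ($z = \left(-4\right) \frac{1}{5} - \frac{3}{4} = - \frac{4}{5} - \frac{3}{4} = - \frac{31}{20} \approx -1.55$)
$J{\left(b \right)} = - \frac{31}{20} - b$
$M{\left(g,F \right)} = 2 g$
$140 + \left(M{\left(d{\left(1 \right)},0 \right)} + J{\left(1 \right)}\right)^{2} = 140 + \left(2 \left(-3\right) - \frac{51}{20}\right)^{2} = 140 + \left(-6 - \frac{51}{20}\right)^{2} = 140 + \left(- \frac{171}{20}\right)^{2} = 140 + \frac{29241}{400} = \frac{85241}{400}$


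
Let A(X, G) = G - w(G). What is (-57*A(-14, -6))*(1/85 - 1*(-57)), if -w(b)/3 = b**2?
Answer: -1657332/5 ≈ -3.3147e+5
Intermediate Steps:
w(b) = -3*b**2
A(X, G) = G + 3*G**2 (A(X, G) = G - (-3)*G**2 = G + 3*G**2)
(-57*A(-14, -6))*(1/85 - 1*(-57)) = (-(-342)*(1 + 3*(-6)))*(1/85 - 1*(-57)) = (-(-342)*(1 - 18))*(1/85 + 57) = -(-342)*(-17)*(4846/85) = -57*102*(4846/85) = -5814*4846/85 = -1657332/5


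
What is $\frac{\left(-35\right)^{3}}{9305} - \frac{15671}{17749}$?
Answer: $- \frac{181361406}{33030889} \approx -5.4907$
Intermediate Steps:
$\frac{\left(-35\right)^{3}}{9305} - \frac{15671}{17749} = \left(-42875\right) \frac{1}{9305} - \frac{15671}{17749} = - \frac{8575}{1861} - \frac{15671}{17749} = - \frac{181361406}{33030889}$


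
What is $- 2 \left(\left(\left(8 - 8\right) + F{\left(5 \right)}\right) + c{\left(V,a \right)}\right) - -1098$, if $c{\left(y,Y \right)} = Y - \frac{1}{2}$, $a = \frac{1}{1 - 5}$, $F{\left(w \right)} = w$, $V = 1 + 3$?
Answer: $\frac{2179}{2} \approx 1089.5$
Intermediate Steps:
$V = 4$
$a = - \frac{1}{4}$ ($a = \frac{1}{-4} = - \frac{1}{4} \approx -0.25$)
$c{\left(y,Y \right)} = - \frac{1}{2} + Y$ ($c{\left(y,Y \right)} = Y - \frac{1}{2} = - \frac{1}{2} + Y$)
$- 2 \left(\left(\left(8 - 8\right) + F{\left(5 \right)}\right) + c{\left(V,a \right)}\right) - -1098 = - 2 \left(\left(\left(8 - 8\right) + 5\right) - \frac{3}{4}\right) - -1098 = - 2 \left(\left(0 + 5\right) - \frac{3}{4}\right) + 1098 = - 2 \left(5 - \frac{3}{4}\right) + 1098 = \left(-2\right) \frac{17}{4} + 1098 = - \frac{17}{2} + 1098 = \frac{2179}{2}$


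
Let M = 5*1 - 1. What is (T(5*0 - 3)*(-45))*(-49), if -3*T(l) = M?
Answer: -2940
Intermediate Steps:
M = 4 (M = 5 - 1 = 4)
T(l) = -4/3 (T(l) = -1/3*4 = -4/3)
(T(5*0 - 3)*(-45))*(-49) = -4/3*(-45)*(-49) = 60*(-49) = -2940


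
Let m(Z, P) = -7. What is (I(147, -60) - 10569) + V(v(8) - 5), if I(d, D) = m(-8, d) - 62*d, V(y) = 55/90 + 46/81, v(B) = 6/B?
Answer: -3189589/162 ≈ -19689.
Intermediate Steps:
V(y) = 191/162 (V(y) = 55*(1/90) + 46*(1/81) = 11/18 + 46/81 = 191/162)
I(d, D) = -7 - 62*d
(I(147, -60) - 10569) + V(v(8) - 5) = ((-7 - 62*147) - 10569) + 191/162 = ((-7 - 9114) - 10569) + 191/162 = (-9121 - 10569) + 191/162 = -19690 + 191/162 = -3189589/162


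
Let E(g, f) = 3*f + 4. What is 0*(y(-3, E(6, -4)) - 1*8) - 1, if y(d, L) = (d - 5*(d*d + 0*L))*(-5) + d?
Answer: -1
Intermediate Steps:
E(g, f) = 4 + 3*f
y(d, L) = -4*d + 25*d² (y(d, L) = (d - 5*(d² + 0))*(-5) + d = (d - 5*d²)*(-5) + d = (-5*d + 25*d²) + d = -4*d + 25*d²)
0*(y(-3, E(6, -4)) - 1*8) - 1 = 0*(-3*(-4 + 25*(-3)) - 1*8) - 1 = 0*(-3*(-4 - 75) - 8) - 1 = 0*(-3*(-79) - 8) - 1 = 0*(237 - 8) - 1 = 0*229 - 1 = 0 - 1 = -1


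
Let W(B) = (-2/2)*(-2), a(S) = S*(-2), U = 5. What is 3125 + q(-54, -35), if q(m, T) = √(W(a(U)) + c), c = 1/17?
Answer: 3125 + √595/17 ≈ 3126.4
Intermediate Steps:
a(S) = -2*S
W(B) = 2 (W(B) = ((½)*(-2))*(-2) = -1*(-2) = 2)
c = 1/17 ≈ 0.058824
q(m, T) = √595/17 (q(m, T) = √(2 + 1/17) = √(35/17) = √595/17)
3125 + q(-54, -35) = 3125 + √595/17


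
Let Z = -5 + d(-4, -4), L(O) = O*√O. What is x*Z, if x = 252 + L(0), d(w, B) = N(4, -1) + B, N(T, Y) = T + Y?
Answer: -1512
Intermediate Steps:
L(O) = O^(3/2)
d(w, B) = 3 + B (d(w, B) = (4 - 1) + B = 3 + B)
Z = -6 (Z = -5 + (3 - 4) = -5 - 1 = -6)
x = 252 (x = 252 + 0^(3/2) = 252 + 0 = 252)
x*Z = 252*(-6) = -1512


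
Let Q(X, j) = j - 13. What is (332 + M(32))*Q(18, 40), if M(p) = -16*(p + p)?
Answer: -18684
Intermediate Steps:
M(p) = -32*p
Q(X, j) = -13 + j
(332 + M(32))*Q(18, 40) = (332 - 32*32)*(-13 + 40) = (332 - 1024)*27 = -692*27 = -18684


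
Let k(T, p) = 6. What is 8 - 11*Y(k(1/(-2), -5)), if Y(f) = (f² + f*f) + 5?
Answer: -839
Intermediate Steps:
Y(f) = 5 + 2*f² (Y(f) = (f² + f²) + 5 = 2*f² + 5 = 5 + 2*f²)
8 - 11*Y(k(1/(-2), -5)) = 8 - 11*(5 + 2*6²) = 8 - 11*(5 + 2*36) = 8 - 11*(5 + 72) = 8 - 11*77 = 8 - 847 = -839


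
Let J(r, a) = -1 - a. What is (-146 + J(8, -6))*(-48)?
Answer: 6768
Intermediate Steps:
(-146 + J(8, -6))*(-48) = (-146 + (-1 - 1*(-6)))*(-48) = (-146 + (-1 + 6))*(-48) = (-146 + 5)*(-48) = -141*(-48) = 6768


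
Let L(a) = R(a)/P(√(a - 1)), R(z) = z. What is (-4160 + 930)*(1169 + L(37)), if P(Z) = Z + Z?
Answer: -22714975/6 ≈ -3.7858e+6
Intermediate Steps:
P(Z) = 2*Z
L(a) = a/(2*√(-1 + a)) (L(a) = a/((2*√(a - 1))) = a/((2*√(-1 + a))) = a*(1/(2*√(-1 + a))) = a/(2*√(-1 + a)))
(-4160 + 930)*(1169 + L(37)) = (-4160 + 930)*(1169 + (½)*37/√(-1 + 37)) = -3230*(1169 + (½)*37/√36) = -3230*(1169 + (½)*37*(⅙)) = -3230*(1169 + 37/12) = -3230*14065/12 = -22714975/6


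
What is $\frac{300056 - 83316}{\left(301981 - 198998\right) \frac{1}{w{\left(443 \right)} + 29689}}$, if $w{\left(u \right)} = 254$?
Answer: $\frac{6489845820}{102983} \approx 63019.0$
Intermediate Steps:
$\frac{300056 - 83316}{\left(301981 - 198998\right) \frac{1}{w{\left(443 \right)} + 29689}} = \frac{300056 - 83316}{\left(301981 - 198998\right) \frac{1}{254 + 29689}} = \frac{300056 - 83316}{102983 \cdot \frac{1}{29943}} = \frac{216740}{102983 \cdot \frac{1}{29943}} = \frac{216740}{\frac{102983}{29943}} = 216740 \cdot \frac{29943}{102983} = \frac{6489845820}{102983}$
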